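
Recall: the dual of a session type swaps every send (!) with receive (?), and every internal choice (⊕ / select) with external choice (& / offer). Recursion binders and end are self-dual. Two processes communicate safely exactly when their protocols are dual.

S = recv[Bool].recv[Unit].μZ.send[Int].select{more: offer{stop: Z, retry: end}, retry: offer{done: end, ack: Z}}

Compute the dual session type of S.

send[Bool].send[Unit].μZ.recv[Int].offer{more: select{stop: Z, retry: end}, retry: select{done: end, ack: Z}}

recv[Bool] → send[Bool]
  recv[Unit] → send[Unit]
    μZ → μZ  (binder kept)
      send[Int] → recv[Int]
        select{more,retry} → offer{more,retry}  (select→offer)
          case more:
            offer{stop,retry} → select{stop,retry}  (external→internal)
              case stop:
                Z ↦ Z
              case retry:
                end ↦ end
          case retry:
            offer{done,ack} → select{done,ack}  (external→internal)
              case done:
                end ↦ end
              case ack:
                Z ↦ Z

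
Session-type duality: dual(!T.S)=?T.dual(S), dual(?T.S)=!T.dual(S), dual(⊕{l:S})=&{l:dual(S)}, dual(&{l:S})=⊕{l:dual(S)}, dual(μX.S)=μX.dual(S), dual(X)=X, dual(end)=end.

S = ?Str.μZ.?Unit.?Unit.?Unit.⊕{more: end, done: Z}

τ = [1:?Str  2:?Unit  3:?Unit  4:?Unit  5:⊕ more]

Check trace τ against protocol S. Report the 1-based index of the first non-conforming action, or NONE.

NONE

step 1: ?Str  ok  residual = μZ.…
step 2: ?Unit  ok  residual = ?Unit.?Unit.⊕{more: end, done: μZ.…}
step 3: ?Unit  ok  residual = ?Unit.⊕{more: end, done: μZ.…}
step 4: ?Unit  ok  residual = ⊕{more: end, done: μZ.…}
step 5: ⊕ more  ok  residual = end
all 5 steps conform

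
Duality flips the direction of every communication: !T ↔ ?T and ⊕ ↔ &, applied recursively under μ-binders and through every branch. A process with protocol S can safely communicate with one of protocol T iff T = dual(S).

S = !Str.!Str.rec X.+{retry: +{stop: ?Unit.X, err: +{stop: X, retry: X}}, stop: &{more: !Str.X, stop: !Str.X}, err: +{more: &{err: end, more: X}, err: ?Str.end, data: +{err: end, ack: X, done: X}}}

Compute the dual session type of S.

?Str.?Str.rec X.&{retry: &{stop: !Unit.X, err: &{stop: X, retry: X}}, stop: +{more: ?Str.X, stop: ?Str.X}, err: &{more: +{err: end, more: X}, err: !Str.end, data: &{err: end, ack: X, done: X}}}

!Str = ?Str
  !Str = ?Str
    rec X = rec X  (binder kept)
      +{retry,stop,err} = &{retry,stop,err}  (select→offer)
        [retry]
          +{stop,err} = &{stop,err}  (select→offer)
            [stop]
              ?Unit = !Unit
                X ↦ X
            [err]
              +{stop,retry} = &{stop,retry}  (select→offer)
                [stop]
                  X ↦ X
                [retry]
                  X ↦ X
        [stop]
          &{more,stop} = +{more,stop}  (offer→select)
            [more]
              !Str = ?Str
                X ↦ X
            [stop]
              !Str = ?Str
                X ↦ X
        [err]
          +{more,err,data} = &{more,err,data}  (select→offer)
            [more]
              &{err,more} = +{err,more}  (offer→select)
                [err]
                  end ↦ end
                [more]
                  X ↦ X
            [err]
              ?Str = !Str
                end ↦ end
            [data]
              +{err,ack,done} = &{err,ack,done}  (select→offer)
                [err]
                  end ↦ end
                [ack]
                  X ↦ X
                [done]
                  X ↦ X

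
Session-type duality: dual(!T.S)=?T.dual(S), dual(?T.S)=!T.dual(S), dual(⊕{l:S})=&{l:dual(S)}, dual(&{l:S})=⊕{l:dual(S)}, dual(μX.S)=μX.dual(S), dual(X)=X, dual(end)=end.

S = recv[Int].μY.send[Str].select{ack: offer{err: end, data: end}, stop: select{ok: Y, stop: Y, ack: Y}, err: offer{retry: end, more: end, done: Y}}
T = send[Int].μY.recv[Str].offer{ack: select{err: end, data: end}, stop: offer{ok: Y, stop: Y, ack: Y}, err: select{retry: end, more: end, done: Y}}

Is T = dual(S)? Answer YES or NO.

recv[Int] | send[Int]  match
  μY | μY  match (μ self-dual)
    send[Str] | recv[Str]  match
      select{ack,stop,err} | offer{ack,stop,err}  match labels match
        [ack]
          offer{err,data} | select{err,data}  match labels match
            [err]
              end | end  match
            [data]
              end | end  match
        [stop]
          select{ok,stop,ack} | offer{ok,stop,ack}  match labels match
            [ok]
              Y | Y  match
            [stop]
              Y | Y  match
            [ack]
              Y | Y  match
        [err]
          offer{retry,more,done} | select{retry,more,done}  match labels match
            [retry]
              end | end  match
            [more]
              end | end  match
            [done]
              Y | Y  match

YES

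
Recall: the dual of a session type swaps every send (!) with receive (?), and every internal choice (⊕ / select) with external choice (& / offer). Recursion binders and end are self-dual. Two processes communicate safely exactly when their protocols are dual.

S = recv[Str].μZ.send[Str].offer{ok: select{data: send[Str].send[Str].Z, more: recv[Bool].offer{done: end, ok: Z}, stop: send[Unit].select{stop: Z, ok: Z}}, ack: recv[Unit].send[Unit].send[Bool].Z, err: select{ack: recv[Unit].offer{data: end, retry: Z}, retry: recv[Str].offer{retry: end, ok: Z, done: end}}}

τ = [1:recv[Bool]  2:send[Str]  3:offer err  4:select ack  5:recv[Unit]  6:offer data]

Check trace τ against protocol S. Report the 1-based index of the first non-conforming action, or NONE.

1

@1 got recv[Bool], protocol expects recv[Str]  ✗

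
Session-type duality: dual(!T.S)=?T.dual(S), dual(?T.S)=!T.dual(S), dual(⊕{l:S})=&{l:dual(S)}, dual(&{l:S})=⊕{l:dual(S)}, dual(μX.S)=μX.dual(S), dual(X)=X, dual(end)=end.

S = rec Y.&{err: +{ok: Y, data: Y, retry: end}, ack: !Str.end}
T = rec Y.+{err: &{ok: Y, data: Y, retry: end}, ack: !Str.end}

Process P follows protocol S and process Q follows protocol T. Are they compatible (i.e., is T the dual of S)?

NO

rec Y ‖ rec Y  ✓ (μ self-dual)
  &{err,ack} ‖ +{err,ack}  ✓ label sets agree
    case err:
      +{ok,data,retry} ‖ &{ok,data,retry}  ✓ label sets agree
        case ok:
          Y ‖ Y  ✓
        case data:
          Y ‖ Y  ✓
        case retry:
          end ‖ end  ✓
    case ack:
      !Str ‖ !Str  ✗ same direction on both sides — not dual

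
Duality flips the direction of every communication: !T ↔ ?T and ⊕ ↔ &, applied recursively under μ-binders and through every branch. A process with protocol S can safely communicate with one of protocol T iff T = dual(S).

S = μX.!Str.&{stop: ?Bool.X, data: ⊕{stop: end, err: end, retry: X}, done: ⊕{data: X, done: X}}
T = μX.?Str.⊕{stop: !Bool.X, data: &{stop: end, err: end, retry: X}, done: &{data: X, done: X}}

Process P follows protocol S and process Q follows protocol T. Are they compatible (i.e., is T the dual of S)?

YES

μX | μX  ✓ (μ self-dual)
  !Str | ?Str  ✓
    &{stop,data,done} | ⊕{stop,data,done}  ✓ label sets agree
      • stop:
        ?Bool | !Bool  ✓
          X | X  ✓
      • data:
        ⊕{stop,err,retry} | &{stop,err,retry}  ✓ label sets agree
          • stop:
            end | end  ✓
          • err:
            end | end  ✓
          • retry:
            X | X  ✓
      • done:
        ⊕{data,done} | &{data,done}  ✓ label sets agree
          • data:
            X | X  ✓
          • done:
            X | X  ✓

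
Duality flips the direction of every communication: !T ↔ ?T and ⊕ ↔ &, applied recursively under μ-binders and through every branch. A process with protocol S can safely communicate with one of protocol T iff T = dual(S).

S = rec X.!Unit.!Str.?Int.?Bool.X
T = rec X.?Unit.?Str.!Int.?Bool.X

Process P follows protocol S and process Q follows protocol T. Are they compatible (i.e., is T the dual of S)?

rec X vs rec X  ✓ (binder kept)
  !Unit vs ?Unit  ✓
    !Str vs ?Str  ✓
      ?Int vs !Int  ✓
        ?Bool vs ?Bool  ✗ same direction on both sides — not dual

NO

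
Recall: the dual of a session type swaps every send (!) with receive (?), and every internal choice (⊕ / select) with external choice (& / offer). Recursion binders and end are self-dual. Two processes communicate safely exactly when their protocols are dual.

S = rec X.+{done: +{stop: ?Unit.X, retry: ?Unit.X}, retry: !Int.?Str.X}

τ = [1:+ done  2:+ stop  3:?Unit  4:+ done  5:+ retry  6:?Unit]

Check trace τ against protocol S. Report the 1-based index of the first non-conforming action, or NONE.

NONE

step 1: + done  match  residual = +{stop: ?Unit.rec X.…, retry: ?Unit.rec X.…}
step 2: + stop  match  residual = ?Unit.rec X.…
step 3: ?Unit  match  residual = rec X.…
step 4: + done  match  residual = +{stop: ?Unit.rec X.…, retry: ?Unit.rec X.…}
step 5: + retry  match  residual = ?Unit.rec X.…
step 6: ?Unit  match  residual = rec X.…
trace exhausted — no violation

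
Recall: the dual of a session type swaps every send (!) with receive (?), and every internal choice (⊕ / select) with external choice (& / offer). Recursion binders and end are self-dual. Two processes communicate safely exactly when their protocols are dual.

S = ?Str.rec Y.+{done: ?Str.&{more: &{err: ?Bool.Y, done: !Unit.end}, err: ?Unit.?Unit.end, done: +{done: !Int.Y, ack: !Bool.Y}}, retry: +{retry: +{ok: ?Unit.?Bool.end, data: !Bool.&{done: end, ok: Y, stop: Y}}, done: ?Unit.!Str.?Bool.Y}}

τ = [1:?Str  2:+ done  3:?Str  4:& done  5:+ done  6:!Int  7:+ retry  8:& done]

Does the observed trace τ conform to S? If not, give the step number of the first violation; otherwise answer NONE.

@1 ?Str  ok  cont: rec Y.…
@2 + done  ok  cont: ?Str.&{more: &{err: ?Bool.rec Y.…, done: !Unit.end}, err: ?Unit.?Unit.end, done: +{done: !Int.rec Y.…, ack: !Bool.rec Y.…}}
@3 ?Str  ok  cont: &{more: &{err: ?Bool.rec Y.…, done: !Unit.end}, err: ?Unit.?Unit.end, done: +{done: !Int.rec Y.…, ack: !Bool.rec Y.…}}
@4 & done  ok  cont: +{done: !Int.rec Y.…, ack: !Bool.rec Y.…}
@5 + done  ok  cont: !Int.rec Y.…
@6 !Int  ok  cont: rec Y.…
@7 + retry  ok  cont: +{retry: +{ok: ?Unit.?Bool.end, data: !Bool.&{done: end, ok: rec Y.…, stop: rec Y.…}}, done: ?Unit.!Str.?Bool.rec Y.…}
@8 got & done, protocol expects + retry or + done  ✗

8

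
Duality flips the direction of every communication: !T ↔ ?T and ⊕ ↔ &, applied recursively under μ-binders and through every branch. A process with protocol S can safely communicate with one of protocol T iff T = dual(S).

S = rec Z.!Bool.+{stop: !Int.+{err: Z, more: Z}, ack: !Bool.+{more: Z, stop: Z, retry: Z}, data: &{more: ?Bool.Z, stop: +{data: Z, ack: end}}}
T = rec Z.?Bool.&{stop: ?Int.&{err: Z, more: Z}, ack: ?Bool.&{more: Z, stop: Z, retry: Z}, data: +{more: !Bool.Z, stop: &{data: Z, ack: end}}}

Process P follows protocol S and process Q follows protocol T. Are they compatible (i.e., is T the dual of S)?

rec Z vs rec Z  ✓ (μ self-dual)
  !Bool vs ?Bool  ✓
    +{stop,ack,data} vs &{stop,ack,data}  ✓ same labels
      [stop]
        !Int vs ?Int  ✓
          +{err,more} vs &{err,more}  ✓ same labels
            [err]
              Z vs Z  ✓
            [more]
              Z vs Z  ✓
      [ack]
        !Bool vs ?Bool  ✓
          +{more,stop,retry} vs &{more,stop,retry}  ✓ same labels
            [more]
              Z vs Z  ✓
            [stop]
              Z vs Z  ✓
            [retry]
              Z vs Z  ✓
      [data]
        &{more,stop} vs +{more,stop}  ✓ same labels
          [more]
            ?Bool vs !Bool  ✓
              Z vs Z  ✓
          [stop]
            +{data,ack} vs &{data,ack}  ✓ same labels
              [data]
                Z vs Z  ✓
              [ack]
                end vs end  ✓

YES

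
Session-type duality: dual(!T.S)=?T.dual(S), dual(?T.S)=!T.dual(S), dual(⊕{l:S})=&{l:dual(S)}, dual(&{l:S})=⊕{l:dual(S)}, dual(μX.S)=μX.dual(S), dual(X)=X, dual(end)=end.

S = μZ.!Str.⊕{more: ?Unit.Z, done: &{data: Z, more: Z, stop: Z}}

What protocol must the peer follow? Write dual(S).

μZ ↦ μZ  (rec unchanged)
  !Str ↦ ?Str
    ⊕{more,done} ↦ &{more,done}  (internal→external)
      [more]
        ?Unit ↦ !Unit
          Z self-dual
      [done]
        &{data,more,stop} ↦ ⊕{data,more,stop}  (offer→select)
          [data]
            Z self-dual
          [more]
            Z self-dual
          [stop]
            Z self-dual

μZ.?Str.&{more: !Unit.Z, done: ⊕{data: Z, more: Z, stop: Z}}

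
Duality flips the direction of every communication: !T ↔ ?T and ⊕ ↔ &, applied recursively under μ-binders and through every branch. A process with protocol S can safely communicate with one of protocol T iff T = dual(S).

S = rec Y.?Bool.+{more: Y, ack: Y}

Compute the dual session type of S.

rec Y ↦ rec Y  (rec unchanged)
  ?Bool ↦ !Bool
    +{more,ack} ↦ &{more,ack}  (select→offer)
      [more]
        Y ↦ Y
      [ack]
        Y ↦ Y

rec Y.!Bool.&{more: Y, ack: Y}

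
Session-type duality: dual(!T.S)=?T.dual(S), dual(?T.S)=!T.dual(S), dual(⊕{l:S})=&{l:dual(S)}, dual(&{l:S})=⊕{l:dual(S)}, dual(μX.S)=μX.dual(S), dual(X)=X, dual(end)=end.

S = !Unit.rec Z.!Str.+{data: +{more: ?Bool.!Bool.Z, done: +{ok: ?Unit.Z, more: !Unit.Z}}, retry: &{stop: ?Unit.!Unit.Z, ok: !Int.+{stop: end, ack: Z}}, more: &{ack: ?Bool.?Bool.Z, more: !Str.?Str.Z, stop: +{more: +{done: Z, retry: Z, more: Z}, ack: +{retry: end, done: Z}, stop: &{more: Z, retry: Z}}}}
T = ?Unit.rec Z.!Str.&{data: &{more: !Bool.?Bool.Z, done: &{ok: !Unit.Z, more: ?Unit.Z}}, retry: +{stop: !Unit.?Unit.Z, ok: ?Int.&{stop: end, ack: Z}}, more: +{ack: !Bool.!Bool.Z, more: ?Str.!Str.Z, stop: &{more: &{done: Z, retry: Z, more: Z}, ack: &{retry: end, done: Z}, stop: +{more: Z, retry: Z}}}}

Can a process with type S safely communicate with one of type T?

NO

!Unit | ?Unit  ok
  rec Z | rec Z  ok (binder kept)
    !Str | !Str  ✗ same direction on both sides — not dual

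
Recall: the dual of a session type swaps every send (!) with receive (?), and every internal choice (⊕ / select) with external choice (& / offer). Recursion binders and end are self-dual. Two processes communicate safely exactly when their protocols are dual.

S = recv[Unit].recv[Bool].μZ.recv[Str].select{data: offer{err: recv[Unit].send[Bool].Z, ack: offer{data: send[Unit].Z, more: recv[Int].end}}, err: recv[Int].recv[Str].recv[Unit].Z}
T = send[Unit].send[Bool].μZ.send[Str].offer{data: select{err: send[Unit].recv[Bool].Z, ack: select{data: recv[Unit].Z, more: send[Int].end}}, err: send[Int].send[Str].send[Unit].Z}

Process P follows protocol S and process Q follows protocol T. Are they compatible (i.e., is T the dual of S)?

recv[Unit] | send[Unit]  ✓
  recv[Bool] | send[Bool]  ✓
    μZ | μZ  ✓ (μ self-dual)
      recv[Str] | send[Str]  ✓
        select{data,err} | offer{data,err}  ✓ same labels
          • data:
            offer{err,ack} | select{err,ack}  ✓ same labels
              • err:
                recv[Unit] | send[Unit]  ✓
                  send[Bool] | recv[Bool]  ✓
                    Z | Z  ✓
              • ack:
                offer{data,more} | select{data,more}  ✓ same labels
                  • data:
                    send[Unit] | recv[Unit]  ✓
                      Z | Z  ✓
                  • more:
                    recv[Int] | send[Int]  ✓
                      end | end  ✓
          • err:
            recv[Int] | send[Int]  ✓
              recv[Str] | send[Str]  ✓
                recv[Unit] | send[Unit]  ✓
                  Z | Z  ✓

YES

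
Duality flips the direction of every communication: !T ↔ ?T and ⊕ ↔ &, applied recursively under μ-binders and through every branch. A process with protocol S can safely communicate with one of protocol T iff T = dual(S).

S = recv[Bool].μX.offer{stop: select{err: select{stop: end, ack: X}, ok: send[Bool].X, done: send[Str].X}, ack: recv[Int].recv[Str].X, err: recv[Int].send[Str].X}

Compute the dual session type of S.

recv[Bool] = send[Bool]
  μX = μX  (binder kept)
    offer{stop,ack,err} = select{stop,ack,err}  (&→⊕)
      [stop]
        select{err,ok,done} = offer{err,ok,done}  (select→offer)
          [err]
            select{stop,ack} = offer{stop,ack}  (select→offer)
              [stop]
                end ↦ end
              [ack]
                X ↦ X
          [ok]
            send[Bool] = recv[Bool]
              X ↦ X
          [done]
            send[Str] = recv[Str]
              X ↦ X
      [ack]
        recv[Int] = send[Int]
          recv[Str] = send[Str]
            X ↦ X
      [err]
        recv[Int] = send[Int]
          send[Str] = recv[Str]
            X ↦ X

send[Bool].μX.select{stop: offer{err: offer{stop: end, ack: X}, ok: recv[Bool].X, done: recv[Str].X}, ack: send[Int].send[Str].X, err: send[Int].recv[Str].X}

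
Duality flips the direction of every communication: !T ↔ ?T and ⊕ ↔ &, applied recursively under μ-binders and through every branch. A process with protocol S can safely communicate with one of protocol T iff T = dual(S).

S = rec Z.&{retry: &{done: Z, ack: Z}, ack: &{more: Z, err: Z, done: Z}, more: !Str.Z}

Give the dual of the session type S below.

rec Z → rec Z  (binder kept)
  &{retry,ack,more} → +{retry,ack,more}  (offer→select)
    case retry:
      &{done,ack} → +{done,ack}  (offer→select)
        case done:
          dual(Z) = Z
        case ack:
          dual(Z) = Z
    case ack:
      &{more,err,done} → +{more,err,done}  (offer→select)
        case more:
          dual(Z) = Z
        case err:
          dual(Z) = Z
        case done:
          dual(Z) = Z
    case more:
      !Str → ?Str
        dual(Z) = Z

rec Z.+{retry: +{done: Z, ack: Z}, ack: +{more: Z, err: Z, done: Z}, more: ?Str.Z}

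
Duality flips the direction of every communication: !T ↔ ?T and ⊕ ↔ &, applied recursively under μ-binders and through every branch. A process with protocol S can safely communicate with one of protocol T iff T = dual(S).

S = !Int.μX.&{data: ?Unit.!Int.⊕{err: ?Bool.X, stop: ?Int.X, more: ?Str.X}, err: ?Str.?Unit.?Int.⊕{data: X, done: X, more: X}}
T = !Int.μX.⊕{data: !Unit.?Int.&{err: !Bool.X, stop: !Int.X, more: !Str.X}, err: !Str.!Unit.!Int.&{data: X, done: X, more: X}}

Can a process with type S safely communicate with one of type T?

NO

!Int vs !Int  ✗ same direction on both sides — not dual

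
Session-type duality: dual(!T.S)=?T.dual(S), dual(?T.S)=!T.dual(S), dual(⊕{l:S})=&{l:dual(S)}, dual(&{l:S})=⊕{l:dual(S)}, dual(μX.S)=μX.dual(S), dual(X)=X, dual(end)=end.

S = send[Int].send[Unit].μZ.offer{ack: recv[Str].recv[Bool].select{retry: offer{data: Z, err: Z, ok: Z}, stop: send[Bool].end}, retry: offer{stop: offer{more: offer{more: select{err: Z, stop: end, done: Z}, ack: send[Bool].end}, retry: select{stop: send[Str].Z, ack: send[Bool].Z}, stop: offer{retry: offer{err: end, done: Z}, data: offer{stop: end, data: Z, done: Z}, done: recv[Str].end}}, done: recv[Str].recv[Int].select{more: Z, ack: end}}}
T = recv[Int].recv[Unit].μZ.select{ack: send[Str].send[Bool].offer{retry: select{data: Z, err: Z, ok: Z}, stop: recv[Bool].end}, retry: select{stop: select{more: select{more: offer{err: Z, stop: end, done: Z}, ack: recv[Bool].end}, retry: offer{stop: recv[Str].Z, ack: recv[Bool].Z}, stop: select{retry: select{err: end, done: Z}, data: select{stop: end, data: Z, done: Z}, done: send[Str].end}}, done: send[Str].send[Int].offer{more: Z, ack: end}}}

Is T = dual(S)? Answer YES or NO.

YES

send[Int] vs recv[Int]  match
  send[Unit] vs recv[Unit]  match
    μZ vs μZ  match (binder kept)
      offer{ack,retry} vs select{ack,retry}  match same labels
        [ack]
          recv[Str] vs send[Str]  match
            recv[Bool] vs send[Bool]  match
              select{retry,stop} vs offer{retry,stop}  match same labels
                [retry]
                  offer{data,err,ok} vs select{data,err,ok}  match same labels
                    [data]
                      Z vs Z  match
                    [err]
                      Z vs Z  match
                    [ok]
                      Z vs Z  match
                [stop]
                  send[Bool] vs recv[Bool]  match
                    end vs end  match
        [retry]
          offer{stop,done} vs select{stop,done}  match same labels
            [stop]
              offer{more,retry,stop} vs select{more,retry,stop}  match same labels
                [more]
                  offer{more,ack} vs select{more,ack}  match same labels
                    [more]
                      select{err,stop,done} vs offer{err,stop,done}  match same labels
                        [err]
                          Z vs Z  match
                        [stop]
                          end vs end  match
                        [done]
                          Z vs Z  match
                    [ack]
                      send[Bool] vs recv[Bool]  match
                        end vs end  match
                [retry]
                  select{stop,ack} vs offer{stop,ack}  match same labels
                    [stop]
                      send[Str] vs recv[Str]  match
                        Z vs Z  match
                    [ack]
                      send[Bool] vs recv[Bool]  match
                        Z vs Z  match
                [stop]
                  offer{retry,data,done} vs select{retry,data,done}  match same labels
                    [retry]
                      offer{err,done} vs select{err,done}  match same labels
                        [err]
                          end vs end  match
                        [done]
                          Z vs Z  match
                    [data]
                      offer{stop,data,done} vs select{stop,data,done}  match same labels
                        [stop]
                          end vs end  match
                        [data]
                          Z vs Z  match
                        [done]
                          Z vs Z  match
                    [done]
                      recv[Str] vs send[Str]  match
                        end vs end  match
            [done]
              recv[Str] vs send[Str]  match
                recv[Int] vs send[Int]  match
                  select{more,ack} vs offer{more,ack}  match same labels
                    [more]
                      Z vs Z  match
                    [ack]
                      end vs end  match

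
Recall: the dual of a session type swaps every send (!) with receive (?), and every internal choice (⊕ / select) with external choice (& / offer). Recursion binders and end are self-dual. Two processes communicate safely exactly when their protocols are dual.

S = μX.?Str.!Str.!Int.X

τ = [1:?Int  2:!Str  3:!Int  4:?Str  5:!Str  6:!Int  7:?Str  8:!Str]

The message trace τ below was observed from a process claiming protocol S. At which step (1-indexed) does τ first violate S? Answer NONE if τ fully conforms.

@1 got ?Int, protocol expects ?Str  ✗

1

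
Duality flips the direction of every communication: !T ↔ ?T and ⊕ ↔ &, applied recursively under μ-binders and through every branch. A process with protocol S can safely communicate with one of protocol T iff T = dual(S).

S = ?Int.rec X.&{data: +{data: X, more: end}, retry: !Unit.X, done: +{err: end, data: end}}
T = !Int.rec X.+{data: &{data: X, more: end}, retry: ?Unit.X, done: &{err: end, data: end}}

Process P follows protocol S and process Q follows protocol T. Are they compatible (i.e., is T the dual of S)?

YES

?Int | !Int  ok
  rec X | rec X  ok (binder kept)
    &{data,retry,done} | +{data,retry,done}  ok label sets agree
      [data]
        +{data,more} | &{data,more}  ok label sets agree
          [data]
            X | X  ok
          [more]
            end | end  ok
      [retry]
        !Unit | ?Unit  ok
          X | X  ok
      [done]
        +{err,data} | &{err,data}  ok label sets agree
          [err]
            end | end  ok
          [data]
            end | end  ok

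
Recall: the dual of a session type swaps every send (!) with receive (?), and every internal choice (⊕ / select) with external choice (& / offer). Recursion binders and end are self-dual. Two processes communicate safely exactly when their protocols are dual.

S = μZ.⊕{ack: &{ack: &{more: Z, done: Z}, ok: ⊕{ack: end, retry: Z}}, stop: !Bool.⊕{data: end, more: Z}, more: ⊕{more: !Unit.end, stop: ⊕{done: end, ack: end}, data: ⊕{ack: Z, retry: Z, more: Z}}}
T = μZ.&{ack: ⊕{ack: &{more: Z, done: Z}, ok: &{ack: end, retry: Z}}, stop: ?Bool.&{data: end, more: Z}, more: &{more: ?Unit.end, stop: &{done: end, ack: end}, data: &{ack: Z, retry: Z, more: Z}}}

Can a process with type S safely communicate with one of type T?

μZ vs μZ  match (μ self-dual)
  ⊕{ack,stop,more} vs &{ack,stop,more}  match labels match
    [ack]
      &{ack,ok} vs ⊕{ack,ok}  match labels match
        [ack]
          &{more,done} vs &{more,done}  ✗ choice polarity not flipped — not dual

NO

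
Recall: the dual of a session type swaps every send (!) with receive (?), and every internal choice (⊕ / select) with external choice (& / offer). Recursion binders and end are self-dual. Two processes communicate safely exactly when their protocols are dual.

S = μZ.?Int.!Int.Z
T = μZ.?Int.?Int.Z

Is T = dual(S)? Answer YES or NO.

μZ vs μZ  ✓ (binder kept)
  ?Int vs ?Int  ✗ same direction on both sides — not dual

NO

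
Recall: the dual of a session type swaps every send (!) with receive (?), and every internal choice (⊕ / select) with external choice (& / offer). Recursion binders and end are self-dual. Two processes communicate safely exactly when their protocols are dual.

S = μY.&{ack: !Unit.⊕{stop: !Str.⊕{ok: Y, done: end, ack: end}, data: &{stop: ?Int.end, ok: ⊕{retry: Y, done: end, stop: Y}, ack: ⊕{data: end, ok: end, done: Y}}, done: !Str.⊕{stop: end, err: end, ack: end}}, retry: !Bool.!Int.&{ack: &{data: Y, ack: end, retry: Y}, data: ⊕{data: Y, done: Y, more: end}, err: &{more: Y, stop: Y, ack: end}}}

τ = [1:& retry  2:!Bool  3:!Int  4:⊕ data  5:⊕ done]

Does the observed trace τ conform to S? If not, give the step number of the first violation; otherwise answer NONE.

4

@1 & retry  ok  state: !Bool.!Int.&{ack: &{data: μY.…, ack: end, retry: μY.…}, data: ⊕{data: μY.…, done: μY.…, more: end}, err: &{more: μY.…, stop: μY.…, ack: end}}
@2 !Bool  ok  state: !Int.&{ack: &{data: μY.…, ack: end, retry: μY.…}, data: ⊕{data: μY.…, done: μY.…, more: end}, err: &{more: μY.…, stop: μY.…, ack: end}}
@3 !Int  ok  state: &{ack: &{data: μY.…, ack: end, retry: μY.…}, data: ⊕{data: μY.…, done: μY.…, more: end}, err: &{more: μY.…, stop: μY.…, ack: end}}
@4 got ⊕ data, protocol expects & ack or & data or & err  ✗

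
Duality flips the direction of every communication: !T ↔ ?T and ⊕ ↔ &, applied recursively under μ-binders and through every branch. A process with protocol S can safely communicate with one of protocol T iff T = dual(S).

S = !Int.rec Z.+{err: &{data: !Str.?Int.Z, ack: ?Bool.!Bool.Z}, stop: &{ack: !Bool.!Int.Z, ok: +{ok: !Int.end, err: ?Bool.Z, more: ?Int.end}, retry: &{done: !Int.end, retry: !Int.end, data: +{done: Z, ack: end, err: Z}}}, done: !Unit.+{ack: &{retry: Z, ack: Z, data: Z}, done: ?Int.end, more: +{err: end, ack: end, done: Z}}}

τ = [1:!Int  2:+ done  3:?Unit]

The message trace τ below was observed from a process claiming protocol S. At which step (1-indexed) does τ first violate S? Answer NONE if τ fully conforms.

3

[1] !Int  match  state: rec Z.…
[2] + done  match  state: !Unit.+{ack: &{retry: rec Z.…, ack: rec Z.…, data: rec Z.…}, done: ?Int.end, more: +{err: end, ack: end, done: rec Z.…}}
[3] got ?Unit, protocol expects !Unit  ✗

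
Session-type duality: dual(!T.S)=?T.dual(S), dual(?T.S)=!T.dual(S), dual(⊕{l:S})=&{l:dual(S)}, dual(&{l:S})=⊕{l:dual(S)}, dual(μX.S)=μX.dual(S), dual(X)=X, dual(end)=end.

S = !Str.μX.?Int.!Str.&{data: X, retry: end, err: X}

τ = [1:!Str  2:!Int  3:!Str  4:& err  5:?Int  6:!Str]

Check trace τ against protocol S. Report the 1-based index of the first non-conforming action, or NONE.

2

[1] !Str  match  state: μX.…
[2] got !Int, protocol expects ?Int  ✗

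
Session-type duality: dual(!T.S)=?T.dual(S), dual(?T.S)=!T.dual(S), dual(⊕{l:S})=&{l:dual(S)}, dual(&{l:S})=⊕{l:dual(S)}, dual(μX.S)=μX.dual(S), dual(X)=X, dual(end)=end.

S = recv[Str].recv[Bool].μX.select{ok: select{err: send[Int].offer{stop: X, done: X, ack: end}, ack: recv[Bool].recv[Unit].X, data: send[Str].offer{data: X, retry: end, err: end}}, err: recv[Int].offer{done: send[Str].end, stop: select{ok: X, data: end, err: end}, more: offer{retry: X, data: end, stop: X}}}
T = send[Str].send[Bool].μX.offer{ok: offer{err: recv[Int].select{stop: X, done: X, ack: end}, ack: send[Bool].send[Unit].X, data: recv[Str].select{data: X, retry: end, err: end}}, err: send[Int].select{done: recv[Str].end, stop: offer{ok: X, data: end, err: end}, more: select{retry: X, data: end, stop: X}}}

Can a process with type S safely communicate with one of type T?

recv[Str] ‖ send[Str]  ok
  recv[Bool] ‖ send[Bool]  ok
    μX ‖ μX  ok (rec unchanged)
      select{ok,err} ‖ offer{ok,err}  ok same labels
        case ok:
          select{err,ack,data} ‖ offer{err,ack,data}  ok same labels
            case err:
              send[Int] ‖ recv[Int]  ok
                offer{stop,done,ack} ‖ select{stop,done,ack}  ok same labels
                  case stop:
                    X ‖ X  ok
                  case done:
                    X ‖ X  ok
                  case ack:
                    end ‖ end  ok
            case ack:
              recv[Bool] ‖ send[Bool]  ok
                recv[Unit] ‖ send[Unit]  ok
                  X ‖ X  ok
            case data:
              send[Str] ‖ recv[Str]  ok
                offer{data,retry,err} ‖ select{data,retry,err}  ok same labels
                  case data:
                    X ‖ X  ok
                  case retry:
                    end ‖ end  ok
                  case err:
                    end ‖ end  ok
        case err:
          recv[Int] ‖ send[Int]  ok
            offer{done,stop,more} ‖ select{done,stop,more}  ok same labels
              case done:
                send[Str] ‖ recv[Str]  ok
                  end ‖ end  ok
              case stop:
                select{ok,data,err} ‖ offer{ok,data,err}  ok same labels
                  case ok:
                    X ‖ X  ok
                  case data:
                    end ‖ end  ok
                  case err:
                    end ‖ end  ok
              case more:
                offer{retry,data,stop} ‖ select{retry,data,stop}  ok same labels
                  case retry:
                    X ‖ X  ok
                  case data:
                    end ‖ end  ok
                  case stop:
                    X ‖ X  ok

YES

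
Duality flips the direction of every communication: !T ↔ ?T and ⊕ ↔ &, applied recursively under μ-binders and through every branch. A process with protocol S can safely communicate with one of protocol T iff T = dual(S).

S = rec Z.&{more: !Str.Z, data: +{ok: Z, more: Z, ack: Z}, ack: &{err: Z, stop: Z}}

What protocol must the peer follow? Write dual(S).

rec Z → rec Z  (rec unchanged)
  &{more,data,ack} → +{more,data,ack}  (&→⊕)
    case more:
      !Str → ?Str
        dual(Z) = Z
    case data:
      +{ok,more,ack} → &{ok,more,ack}  (internal→external)
        case ok:
          dual(Z) = Z
        case more:
          dual(Z) = Z
        case ack:
          dual(Z) = Z
    case ack:
      &{err,stop} → +{err,stop}  (&→⊕)
        case err:
          dual(Z) = Z
        case stop:
          dual(Z) = Z

rec Z.+{more: ?Str.Z, data: &{ok: Z, more: Z, ack: Z}, ack: +{err: Z, stop: Z}}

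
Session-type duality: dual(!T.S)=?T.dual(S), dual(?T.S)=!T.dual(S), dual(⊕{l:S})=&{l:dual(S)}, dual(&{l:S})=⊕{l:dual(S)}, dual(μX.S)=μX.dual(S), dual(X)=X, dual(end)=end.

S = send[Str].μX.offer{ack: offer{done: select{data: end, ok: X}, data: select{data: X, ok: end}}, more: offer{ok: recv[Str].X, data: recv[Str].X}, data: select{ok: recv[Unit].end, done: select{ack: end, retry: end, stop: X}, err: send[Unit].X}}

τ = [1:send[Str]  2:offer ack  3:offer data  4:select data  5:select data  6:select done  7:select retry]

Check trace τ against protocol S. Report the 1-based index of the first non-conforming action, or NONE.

5

@1 send[Str]  ok  cont: μX.…
@2 offer ack  ok  cont: offer{done: select{data: end, ok: μX.…}, data: select{data: μX.…, ok: end}}
@3 offer data  ok  cont: select{data: μX.…, ok: end}
@4 select data  ok  cont: μX.…
@5 got select data, protocol expects offer ack or offer more or offer data  ✗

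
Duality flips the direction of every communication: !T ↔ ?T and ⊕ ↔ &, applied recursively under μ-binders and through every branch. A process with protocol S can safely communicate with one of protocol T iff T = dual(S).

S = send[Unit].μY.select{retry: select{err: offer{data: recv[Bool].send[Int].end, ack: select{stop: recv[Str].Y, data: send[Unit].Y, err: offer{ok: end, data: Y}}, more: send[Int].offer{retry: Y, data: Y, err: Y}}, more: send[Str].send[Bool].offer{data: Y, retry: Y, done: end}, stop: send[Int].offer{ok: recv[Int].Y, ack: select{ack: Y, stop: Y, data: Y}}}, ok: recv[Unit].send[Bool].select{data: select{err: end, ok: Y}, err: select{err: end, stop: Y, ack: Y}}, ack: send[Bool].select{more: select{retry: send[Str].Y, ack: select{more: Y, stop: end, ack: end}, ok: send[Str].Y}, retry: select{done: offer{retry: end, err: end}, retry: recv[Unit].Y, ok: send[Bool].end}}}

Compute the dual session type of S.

send[Unit] ↦ recv[Unit]
  μY ↦ μY  (binder kept)
    select{retry,ok,ack} ↦ offer{retry,ok,ack}  (internal→external)
      [retry]
        select{err,more,stop} ↦ offer{err,more,stop}  (internal→external)
          [err]
            offer{data,ack,more} ↦ select{data,ack,more}  (offer→select)
              [data]
                recv[Bool] ↦ send[Bool]
                  send[Int] ↦ recv[Int]
                    end self-dual
              [ack]
                select{stop,data,err} ↦ offer{stop,data,err}  (internal→external)
                  [stop]
                    recv[Str] ↦ send[Str]
                      Y self-dual
                  [data]
                    send[Unit] ↦ recv[Unit]
                      Y self-dual
                  [err]
                    offer{ok,data} ↦ select{ok,data}  (offer→select)
                      [ok]
                        end self-dual
                      [data]
                        Y self-dual
              [more]
                send[Int] ↦ recv[Int]
                  offer{retry,data,err} ↦ select{retry,data,err}  (offer→select)
                    [retry]
                      Y self-dual
                    [data]
                      Y self-dual
                    [err]
                      Y self-dual
          [more]
            send[Str] ↦ recv[Str]
              send[Bool] ↦ recv[Bool]
                offer{data,retry,done} ↦ select{data,retry,done}  (offer→select)
                  [data]
                    Y self-dual
                  [retry]
                    Y self-dual
                  [done]
                    end self-dual
          [stop]
            send[Int] ↦ recv[Int]
              offer{ok,ack} ↦ select{ok,ack}  (offer→select)
                [ok]
                  recv[Int] ↦ send[Int]
                    Y self-dual
                [ack]
                  select{ack,stop,data} ↦ offer{ack,stop,data}  (internal→external)
                    [ack]
                      Y self-dual
                    [stop]
                      Y self-dual
                    [data]
                      Y self-dual
      [ok]
        recv[Unit] ↦ send[Unit]
          send[Bool] ↦ recv[Bool]
            select{data,err} ↦ offer{data,err}  (internal→external)
              [data]
                select{err,ok} ↦ offer{err,ok}  (internal→external)
                  [err]
                    end self-dual
                  [ok]
                    Y self-dual
              [err]
                select{err,stop,ack} ↦ offer{err,stop,ack}  (internal→external)
                  [err]
                    end self-dual
                  [stop]
                    Y self-dual
                  [ack]
                    Y self-dual
      [ack]
        send[Bool] ↦ recv[Bool]
          select{more,retry} ↦ offer{more,retry}  (internal→external)
            [more]
              select{retry,ack,ok} ↦ offer{retry,ack,ok}  (internal→external)
                [retry]
                  send[Str] ↦ recv[Str]
                    Y self-dual
                [ack]
                  select{more,stop,ack} ↦ offer{more,stop,ack}  (internal→external)
                    [more]
                      Y self-dual
                    [stop]
                      end self-dual
                    [ack]
                      end self-dual
                [ok]
                  send[Str] ↦ recv[Str]
                    Y self-dual
            [retry]
              select{done,retry,ok} ↦ offer{done,retry,ok}  (internal→external)
                [done]
                  offer{retry,err} ↦ select{retry,err}  (offer→select)
                    [retry]
                      end self-dual
                    [err]
                      end self-dual
                [retry]
                  recv[Unit] ↦ send[Unit]
                    Y self-dual
                [ok]
                  send[Bool] ↦ recv[Bool]
                    end self-dual

recv[Unit].μY.offer{retry: offer{err: select{data: send[Bool].recv[Int].end, ack: offer{stop: send[Str].Y, data: recv[Unit].Y, err: select{ok: end, data: Y}}, more: recv[Int].select{retry: Y, data: Y, err: Y}}, more: recv[Str].recv[Bool].select{data: Y, retry: Y, done: end}, stop: recv[Int].select{ok: send[Int].Y, ack: offer{ack: Y, stop: Y, data: Y}}}, ok: send[Unit].recv[Bool].offer{data: offer{err: end, ok: Y}, err: offer{err: end, stop: Y, ack: Y}}, ack: recv[Bool].offer{more: offer{retry: recv[Str].Y, ack: offer{more: Y, stop: end, ack: end}, ok: recv[Str].Y}, retry: offer{done: select{retry: end, err: end}, retry: send[Unit].Y, ok: recv[Bool].end}}}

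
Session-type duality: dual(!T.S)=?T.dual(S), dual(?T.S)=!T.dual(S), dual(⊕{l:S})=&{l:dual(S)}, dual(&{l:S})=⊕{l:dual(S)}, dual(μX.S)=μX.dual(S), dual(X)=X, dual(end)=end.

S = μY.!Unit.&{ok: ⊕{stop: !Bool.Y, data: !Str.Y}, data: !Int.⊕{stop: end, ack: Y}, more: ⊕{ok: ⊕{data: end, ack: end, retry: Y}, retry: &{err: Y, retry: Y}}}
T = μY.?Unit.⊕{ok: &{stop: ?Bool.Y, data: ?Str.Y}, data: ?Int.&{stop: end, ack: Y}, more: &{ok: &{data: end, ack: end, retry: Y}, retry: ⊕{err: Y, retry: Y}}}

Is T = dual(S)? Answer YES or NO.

μY ‖ μY  ok (μ self-dual)
  !Unit ‖ ?Unit  ok
    &{ok,data,more} ‖ ⊕{ok,data,more}  ok same labels
      • ok:
        ⊕{stop,data} ‖ &{stop,data}  ok same labels
          • stop:
            !Bool ‖ ?Bool  ok
              Y ‖ Y  ok
          • data:
            !Str ‖ ?Str  ok
              Y ‖ Y  ok
      • data:
        !Int ‖ ?Int  ok
          ⊕{stop,ack} ‖ &{stop,ack}  ok same labels
            • stop:
              end ‖ end  ok
            • ack:
              Y ‖ Y  ok
      • more:
        ⊕{ok,retry} ‖ &{ok,retry}  ok same labels
          • ok:
            ⊕{data,ack,retry} ‖ &{data,ack,retry}  ok same labels
              • data:
                end ‖ end  ok
              • ack:
                end ‖ end  ok
              • retry:
                Y ‖ Y  ok
          • retry:
            &{err,retry} ‖ ⊕{err,retry}  ok same labels
              • err:
                Y ‖ Y  ok
              • retry:
                Y ‖ Y  ok

YES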